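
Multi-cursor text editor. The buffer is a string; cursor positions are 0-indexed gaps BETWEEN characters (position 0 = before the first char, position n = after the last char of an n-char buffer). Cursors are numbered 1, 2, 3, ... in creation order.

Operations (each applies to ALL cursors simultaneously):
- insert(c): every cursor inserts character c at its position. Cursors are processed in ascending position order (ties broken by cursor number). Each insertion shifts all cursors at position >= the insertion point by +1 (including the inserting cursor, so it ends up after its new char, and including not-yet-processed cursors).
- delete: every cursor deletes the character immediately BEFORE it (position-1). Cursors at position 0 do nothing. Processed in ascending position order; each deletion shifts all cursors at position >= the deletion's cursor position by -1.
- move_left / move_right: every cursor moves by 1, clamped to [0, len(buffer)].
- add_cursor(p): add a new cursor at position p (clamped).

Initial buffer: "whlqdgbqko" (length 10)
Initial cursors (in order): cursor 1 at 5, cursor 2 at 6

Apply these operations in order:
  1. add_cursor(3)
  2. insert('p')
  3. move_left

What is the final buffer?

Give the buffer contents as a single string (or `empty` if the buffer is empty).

After op 1 (add_cursor(3)): buffer="whlqdgbqko" (len 10), cursors c3@3 c1@5 c2@6, authorship ..........
After op 2 (insert('p')): buffer="whlpqdpgpbqko" (len 13), cursors c3@4 c1@7 c2@9, authorship ...3..1.2....
After op 3 (move_left): buffer="whlpqdpgpbqko" (len 13), cursors c3@3 c1@6 c2@8, authorship ...3..1.2....

Answer: whlpqdpgpbqko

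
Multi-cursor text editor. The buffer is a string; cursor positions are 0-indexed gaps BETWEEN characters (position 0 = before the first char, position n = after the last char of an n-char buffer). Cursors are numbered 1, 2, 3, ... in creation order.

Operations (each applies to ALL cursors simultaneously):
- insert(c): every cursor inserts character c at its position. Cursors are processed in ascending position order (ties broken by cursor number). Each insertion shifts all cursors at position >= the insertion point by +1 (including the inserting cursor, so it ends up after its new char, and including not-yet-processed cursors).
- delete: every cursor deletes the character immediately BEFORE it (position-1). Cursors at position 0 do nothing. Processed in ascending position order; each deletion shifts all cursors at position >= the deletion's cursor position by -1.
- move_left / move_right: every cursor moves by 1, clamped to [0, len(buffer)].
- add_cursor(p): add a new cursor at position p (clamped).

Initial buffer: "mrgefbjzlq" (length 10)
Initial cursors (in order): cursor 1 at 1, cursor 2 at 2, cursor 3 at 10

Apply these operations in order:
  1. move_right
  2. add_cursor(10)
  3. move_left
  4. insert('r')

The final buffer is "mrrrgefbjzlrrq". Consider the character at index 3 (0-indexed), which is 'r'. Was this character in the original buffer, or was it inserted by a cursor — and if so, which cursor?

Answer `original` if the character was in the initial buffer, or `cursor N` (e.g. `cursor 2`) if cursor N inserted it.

Answer: cursor 2

Derivation:
After op 1 (move_right): buffer="mrgefbjzlq" (len 10), cursors c1@2 c2@3 c3@10, authorship ..........
After op 2 (add_cursor(10)): buffer="mrgefbjzlq" (len 10), cursors c1@2 c2@3 c3@10 c4@10, authorship ..........
After op 3 (move_left): buffer="mrgefbjzlq" (len 10), cursors c1@1 c2@2 c3@9 c4@9, authorship ..........
After op 4 (insert('r')): buffer="mrrrgefbjzlrrq" (len 14), cursors c1@2 c2@4 c3@13 c4@13, authorship .1.2.......34.
Authorship (.=original, N=cursor N): . 1 . 2 . . . . . . . 3 4 .
Index 3: author = 2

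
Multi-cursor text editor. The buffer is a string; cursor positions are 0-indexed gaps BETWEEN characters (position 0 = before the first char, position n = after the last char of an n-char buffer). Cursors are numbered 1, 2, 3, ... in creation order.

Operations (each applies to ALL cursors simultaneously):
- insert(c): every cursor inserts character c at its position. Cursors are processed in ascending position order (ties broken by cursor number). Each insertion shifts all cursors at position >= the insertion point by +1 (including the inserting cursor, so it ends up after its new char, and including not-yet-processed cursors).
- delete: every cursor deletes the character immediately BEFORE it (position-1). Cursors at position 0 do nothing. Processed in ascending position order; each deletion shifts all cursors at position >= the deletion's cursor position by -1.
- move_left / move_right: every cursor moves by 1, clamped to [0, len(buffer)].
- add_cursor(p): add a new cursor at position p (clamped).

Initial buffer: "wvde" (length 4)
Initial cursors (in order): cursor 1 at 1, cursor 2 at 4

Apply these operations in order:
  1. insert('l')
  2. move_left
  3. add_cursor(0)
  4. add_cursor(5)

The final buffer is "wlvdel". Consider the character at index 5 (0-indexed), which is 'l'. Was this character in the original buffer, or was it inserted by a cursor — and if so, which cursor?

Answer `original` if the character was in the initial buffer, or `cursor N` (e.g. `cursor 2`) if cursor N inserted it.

Answer: cursor 2

Derivation:
After op 1 (insert('l')): buffer="wlvdel" (len 6), cursors c1@2 c2@6, authorship .1...2
After op 2 (move_left): buffer="wlvdel" (len 6), cursors c1@1 c2@5, authorship .1...2
After op 3 (add_cursor(0)): buffer="wlvdel" (len 6), cursors c3@0 c1@1 c2@5, authorship .1...2
After op 4 (add_cursor(5)): buffer="wlvdel" (len 6), cursors c3@0 c1@1 c2@5 c4@5, authorship .1...2
Authorship (.=original, N=cursor N): . 1 . . . 2
Index 5: author = 2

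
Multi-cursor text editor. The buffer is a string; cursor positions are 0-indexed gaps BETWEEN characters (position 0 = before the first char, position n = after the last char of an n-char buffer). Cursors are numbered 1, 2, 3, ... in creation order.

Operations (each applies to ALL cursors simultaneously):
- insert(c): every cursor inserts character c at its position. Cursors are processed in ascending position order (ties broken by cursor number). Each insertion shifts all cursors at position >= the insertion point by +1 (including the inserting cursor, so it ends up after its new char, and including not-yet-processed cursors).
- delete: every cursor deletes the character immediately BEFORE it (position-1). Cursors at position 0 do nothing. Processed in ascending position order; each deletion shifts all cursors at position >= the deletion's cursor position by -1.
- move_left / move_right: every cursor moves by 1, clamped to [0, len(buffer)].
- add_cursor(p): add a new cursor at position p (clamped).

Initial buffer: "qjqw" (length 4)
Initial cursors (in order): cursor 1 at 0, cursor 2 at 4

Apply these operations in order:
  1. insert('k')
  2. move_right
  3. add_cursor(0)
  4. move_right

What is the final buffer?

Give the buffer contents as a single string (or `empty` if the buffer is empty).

Answer: kqjqwk

Derivation:
After op 1 (insert('k')): buffer="kqjqwk" (len 6), cursors c1@1 c2@6, authorship 1....2
After op 2 (move_right): buffer="kqjqwk" (len 6), cursors c1@2 c2@6, authorship 1....2
After op 3 (add_cursor(0)): buffer="kqjqwk" (len 6), cursors c3@0 c1@2 c2@6, authorship 1....2
After op 4 (move_right): buffer="kqjqwk" (len 6), cursors c3@1 c1@3 c2@6, authorship 1....2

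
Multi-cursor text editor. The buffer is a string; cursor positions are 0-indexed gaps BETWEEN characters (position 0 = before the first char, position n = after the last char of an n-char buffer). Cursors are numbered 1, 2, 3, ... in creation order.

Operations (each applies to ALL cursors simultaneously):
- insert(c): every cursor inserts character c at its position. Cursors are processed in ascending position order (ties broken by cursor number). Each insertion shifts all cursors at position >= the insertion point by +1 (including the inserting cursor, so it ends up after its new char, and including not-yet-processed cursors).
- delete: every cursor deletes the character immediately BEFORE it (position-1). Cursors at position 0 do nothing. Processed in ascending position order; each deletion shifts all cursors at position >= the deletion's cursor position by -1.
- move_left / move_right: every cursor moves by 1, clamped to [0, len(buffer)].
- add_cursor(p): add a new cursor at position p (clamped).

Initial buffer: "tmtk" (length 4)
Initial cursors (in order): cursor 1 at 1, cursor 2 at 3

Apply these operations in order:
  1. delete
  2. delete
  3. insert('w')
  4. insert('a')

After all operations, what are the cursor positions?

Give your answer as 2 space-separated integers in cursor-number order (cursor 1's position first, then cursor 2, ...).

Answer: 4 4

Derivation:
After op 1 (delete): buffer="mk" (len 2), cursors c1@0 c2@1, authorship ..
After op 2 (delete): buffer="k" (len 1), cursors c1@0 c2@0, authorship .
After op 3 (insert('w')): buffer="wwk" (len 3), cursors c1@2 c2@2, authorship 12.
After op 4 (insert('a')): buffer="wwaak" (len 5), cursors c1@4 c2@4, authorship 1212.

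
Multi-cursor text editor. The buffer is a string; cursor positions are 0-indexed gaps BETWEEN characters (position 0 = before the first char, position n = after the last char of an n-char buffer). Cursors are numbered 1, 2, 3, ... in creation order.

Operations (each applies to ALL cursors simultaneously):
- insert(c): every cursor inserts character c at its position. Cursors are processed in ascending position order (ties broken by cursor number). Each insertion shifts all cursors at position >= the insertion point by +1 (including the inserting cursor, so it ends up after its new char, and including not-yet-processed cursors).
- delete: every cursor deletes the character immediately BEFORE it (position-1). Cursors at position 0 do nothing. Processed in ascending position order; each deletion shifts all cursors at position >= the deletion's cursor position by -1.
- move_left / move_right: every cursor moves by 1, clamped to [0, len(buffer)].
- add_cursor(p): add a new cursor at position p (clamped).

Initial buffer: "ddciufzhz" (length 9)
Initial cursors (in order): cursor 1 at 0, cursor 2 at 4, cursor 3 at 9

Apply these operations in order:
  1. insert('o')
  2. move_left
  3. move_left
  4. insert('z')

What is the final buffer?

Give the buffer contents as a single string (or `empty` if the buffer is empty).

Answer: zoddczioufzhzzo

Derivation:
After op 1 (insert('o')): buffer="oddcioufzhzo" (len 12), cursors c1@1 c2@6 c3@12, authorship 1....2.....3
After op 2 (move_left): buffer="oddcioufzhzo" (len 12), cursors c1@0 c2@5 c3@11, authorship 1....2.....3
After op 3 (move_left): buffer="oddcioufzhzo" (len 12), cursors c1@0 c2@4 c3@10, authorship 1....2.....3
After op 4 (insert('z')): buffer="zoddczioufzhzzo" (len 15), cursors c1@1 c2@6 c3@13, authorship 11...2.2....3.3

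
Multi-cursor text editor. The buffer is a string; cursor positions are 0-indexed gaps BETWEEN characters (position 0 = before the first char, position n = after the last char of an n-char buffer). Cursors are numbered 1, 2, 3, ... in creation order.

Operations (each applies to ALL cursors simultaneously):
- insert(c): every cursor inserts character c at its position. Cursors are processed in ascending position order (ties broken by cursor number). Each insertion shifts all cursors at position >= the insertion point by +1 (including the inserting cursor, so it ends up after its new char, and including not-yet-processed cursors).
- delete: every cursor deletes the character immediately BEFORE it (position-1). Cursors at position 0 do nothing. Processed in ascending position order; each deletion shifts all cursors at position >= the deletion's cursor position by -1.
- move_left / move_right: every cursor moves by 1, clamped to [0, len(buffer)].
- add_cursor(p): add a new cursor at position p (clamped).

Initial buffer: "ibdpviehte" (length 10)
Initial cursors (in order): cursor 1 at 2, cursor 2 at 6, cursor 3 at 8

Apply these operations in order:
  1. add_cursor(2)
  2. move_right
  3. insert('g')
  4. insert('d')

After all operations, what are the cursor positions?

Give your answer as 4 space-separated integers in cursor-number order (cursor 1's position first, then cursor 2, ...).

After op 1 (add_cursor(2)): buffer="ibdpviehte" (len 10), cursors c1@2 c4@2 c2@6 c3@8, authorship ..........
After op 2 (move_right): buffer="ibdpviehte" (len 10), cursors c1@3 c4@3 c2@7 c3@9, authorship ..........
After op 3 (insert('g')): buffer="ibdggpvieghtge" (len 14), cursors c1@5 c4@5 c2@10 c3@13, authorship ...14....2..3.
After op 4 (insert('d')): buffer="ibdggddpviegdhtgde" (len 18), cursors c1@7 c4@7 c2@13 c3@17, authorship ...1414....22..33.

Answer: 7 13 17 7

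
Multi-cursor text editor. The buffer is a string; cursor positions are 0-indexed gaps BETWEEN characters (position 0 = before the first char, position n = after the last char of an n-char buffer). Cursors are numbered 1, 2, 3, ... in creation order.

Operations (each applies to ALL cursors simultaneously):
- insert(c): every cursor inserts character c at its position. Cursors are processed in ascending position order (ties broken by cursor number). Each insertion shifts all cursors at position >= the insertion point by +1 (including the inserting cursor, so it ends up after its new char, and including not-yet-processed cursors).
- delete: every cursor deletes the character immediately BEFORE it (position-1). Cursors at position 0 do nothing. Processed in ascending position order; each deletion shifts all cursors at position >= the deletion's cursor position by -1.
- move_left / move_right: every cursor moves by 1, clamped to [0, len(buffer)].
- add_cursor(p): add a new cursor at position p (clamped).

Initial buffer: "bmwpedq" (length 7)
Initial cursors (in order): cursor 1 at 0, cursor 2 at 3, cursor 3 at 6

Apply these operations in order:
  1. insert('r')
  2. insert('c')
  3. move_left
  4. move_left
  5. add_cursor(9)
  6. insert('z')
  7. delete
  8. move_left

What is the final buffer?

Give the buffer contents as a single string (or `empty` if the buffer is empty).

After op 1 (insert('r')): buffer="rbmwrpedrq" (len 10), cursors c1@1 c2@5 c3@9, authorship 1...2...3.
After op 2 (insert('c')): buffer="rcbmwrcpedrcq" (len 13), cursors c1@2 c2@7 c3@12, authorship 11...22...33.
After op 3 (move_left): buffer="rcbmwrcpedrcq" (len 13), cursors c1@1 c2@6 c3@11, authorship 11...22...33.
After op 4 (move_left): buffer="rcbmwrcpedrcq" (len 13), cursors c1@0 c2@5 c3@10, authorship 11...22...33.
After op 5 (add_cursor(9)): buffer="rcbmwrcpedrcq" (len 13), cursors c1@0 c2@5 c4@9 c3@10, authorship 11...22...33.
After op 6 (insert('z')): buffer="zrcbmwzrcpezdzrcq" (len 17), cursors c1@1 c2@7 c4@12 c3@14, authorship 111...222..4.333.
After op 7 (delete): buffer="rcbmwrcpedrcq" (len 13), cursors c1@0 c2@5 c4@9 c3@10, authorship 11...22...33.
After op 8 (move_left): buffer="rcbmwrcpedrcq" (len 13), cursors c1@0 c2@4 c4@8 c3@9, authorship 11...22...33.

Answer: rcbmwrcpedrcq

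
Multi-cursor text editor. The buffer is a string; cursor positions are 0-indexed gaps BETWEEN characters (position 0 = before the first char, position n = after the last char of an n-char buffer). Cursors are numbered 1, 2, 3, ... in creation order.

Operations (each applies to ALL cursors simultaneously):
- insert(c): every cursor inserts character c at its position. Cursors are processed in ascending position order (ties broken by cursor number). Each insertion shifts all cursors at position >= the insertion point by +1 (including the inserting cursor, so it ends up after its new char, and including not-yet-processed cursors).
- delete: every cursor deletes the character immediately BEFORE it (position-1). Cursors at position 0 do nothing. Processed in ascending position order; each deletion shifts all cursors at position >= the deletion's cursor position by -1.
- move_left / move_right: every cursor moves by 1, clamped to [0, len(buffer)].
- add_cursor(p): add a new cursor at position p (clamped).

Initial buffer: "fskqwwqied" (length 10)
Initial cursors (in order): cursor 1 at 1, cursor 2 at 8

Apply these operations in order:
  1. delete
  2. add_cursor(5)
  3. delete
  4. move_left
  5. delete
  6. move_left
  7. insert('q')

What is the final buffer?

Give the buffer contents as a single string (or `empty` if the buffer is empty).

Answer: qqqswed

Derivation:
After op 1 (delete): buffer="skqwwqed" (len 8), cursors c1@0 c2@6, authorship ........
After op 2 (add_cursor(5)): buffer="skqwwqed" (len 8), cursors c1@0 c3@5 c2@6, authorship ........
After op 3 (delete): buffer="skqwed" (len 6), cursors c1@0 c2@4 c3@4, authorship ......
After op 4 (move_left): buffer="skqwed" (len 6), cursors c1@0 c2@3 c3@3, authorship ......
After op 5 (delete): buffer="swed" (len 4), cursors c1@0 c2@1 c3@1, authorship ....
After op 6 (move_left): buffer="swed" (len 4), cursors c1@0 c2@0 c3@0, authorship ....
After op 7 (insert('q')): buffer="qqqswed" (len 7), cursors c1@3 c2@3 c3@3, authorship 123....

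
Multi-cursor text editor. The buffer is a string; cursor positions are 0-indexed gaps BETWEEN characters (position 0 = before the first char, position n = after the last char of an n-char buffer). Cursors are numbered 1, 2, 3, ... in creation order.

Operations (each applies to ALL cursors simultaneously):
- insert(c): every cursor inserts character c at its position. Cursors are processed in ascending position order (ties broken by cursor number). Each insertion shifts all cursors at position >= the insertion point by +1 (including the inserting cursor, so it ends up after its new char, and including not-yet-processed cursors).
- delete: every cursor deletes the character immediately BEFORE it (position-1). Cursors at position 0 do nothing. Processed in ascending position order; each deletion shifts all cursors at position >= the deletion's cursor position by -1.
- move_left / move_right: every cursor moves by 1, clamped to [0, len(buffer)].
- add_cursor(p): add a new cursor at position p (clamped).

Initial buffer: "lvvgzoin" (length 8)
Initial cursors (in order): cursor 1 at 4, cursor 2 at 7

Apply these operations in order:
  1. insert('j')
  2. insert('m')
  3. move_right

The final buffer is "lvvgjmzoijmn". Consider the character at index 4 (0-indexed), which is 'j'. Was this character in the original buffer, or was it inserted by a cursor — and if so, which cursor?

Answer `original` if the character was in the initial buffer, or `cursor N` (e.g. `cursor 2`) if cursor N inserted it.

After op 1 (insert('j')): buffer="lvvgjzoijn" (len 10), cursors c1@5 c2@9, authorship ....1...2.
After op 2 (insert('m')): buffer="lvvgjmzoijmn" (len 12), cursors c1@6 c2@11, authorship ....11...22.
After op 3 (move_right): buffer="lvvgjmzoijmn" (len 12), cursors c1@7 c2@12, authorship ....11...22.
Authorship (.=original, N=cursor N): . . . . 1 1 . . . 2 2 .
Index 4: author = 1

Answer: cursor 1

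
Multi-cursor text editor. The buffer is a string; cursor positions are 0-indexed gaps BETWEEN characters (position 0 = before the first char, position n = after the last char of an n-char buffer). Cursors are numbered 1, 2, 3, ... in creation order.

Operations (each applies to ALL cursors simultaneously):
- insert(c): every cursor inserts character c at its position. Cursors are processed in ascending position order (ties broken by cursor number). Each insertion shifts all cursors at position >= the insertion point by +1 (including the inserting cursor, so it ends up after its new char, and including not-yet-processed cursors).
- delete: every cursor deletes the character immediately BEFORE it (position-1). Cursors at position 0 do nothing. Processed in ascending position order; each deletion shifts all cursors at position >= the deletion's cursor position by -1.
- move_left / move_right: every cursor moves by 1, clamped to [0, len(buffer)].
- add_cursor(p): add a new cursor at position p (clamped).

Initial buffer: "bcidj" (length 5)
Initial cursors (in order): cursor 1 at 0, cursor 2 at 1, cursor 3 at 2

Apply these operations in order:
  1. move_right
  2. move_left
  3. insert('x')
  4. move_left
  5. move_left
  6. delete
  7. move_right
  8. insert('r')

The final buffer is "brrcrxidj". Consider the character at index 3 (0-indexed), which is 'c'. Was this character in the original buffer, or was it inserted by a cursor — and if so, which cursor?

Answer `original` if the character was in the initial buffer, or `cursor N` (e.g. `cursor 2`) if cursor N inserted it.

After op 1 (move_right): buffer="bcidj" (len 5), cursors c1@1 c2@2 c3@3, authorship .....
After op 2 (move_left): buffer="bcidj" (len 5), cursors c1@0 c2@1 c3@2, authorship .....
After op 3 (insert('x')): buffer="xbxcxidj" (len 8), cursors c1@1 c2@3 c3@5, authorship 1.2.3...
After op 4 (move_left): buffer="xbxcxidj" (len 8), cursors c1@0 c2@2 c3@4, authorship 1.2.3...
After op 5 (move_left): buffer="xbxcxidj" (len 8), cursors c1@0 c2@1 c3@3, authorship 1.2.3...
After op 6 (delete): buffer="bcxidj" (len 6), cursors c1@0 c2@0 c3@1, authorship ..3...
After op 7 (move_right): buffer="bcxidj" (len 6), cursors c1@1 c2@1 c3@2, authorship ..3...
After op 8 (insert('r')): buffer="brrcrxidj" (len 9), cursors c1@3 c2@3 c3@5, authorship .12.33...
Authorship (.=original, N=cursor N): . 1 2 . 3 3 . . .
Index 3: author = original

Answer: original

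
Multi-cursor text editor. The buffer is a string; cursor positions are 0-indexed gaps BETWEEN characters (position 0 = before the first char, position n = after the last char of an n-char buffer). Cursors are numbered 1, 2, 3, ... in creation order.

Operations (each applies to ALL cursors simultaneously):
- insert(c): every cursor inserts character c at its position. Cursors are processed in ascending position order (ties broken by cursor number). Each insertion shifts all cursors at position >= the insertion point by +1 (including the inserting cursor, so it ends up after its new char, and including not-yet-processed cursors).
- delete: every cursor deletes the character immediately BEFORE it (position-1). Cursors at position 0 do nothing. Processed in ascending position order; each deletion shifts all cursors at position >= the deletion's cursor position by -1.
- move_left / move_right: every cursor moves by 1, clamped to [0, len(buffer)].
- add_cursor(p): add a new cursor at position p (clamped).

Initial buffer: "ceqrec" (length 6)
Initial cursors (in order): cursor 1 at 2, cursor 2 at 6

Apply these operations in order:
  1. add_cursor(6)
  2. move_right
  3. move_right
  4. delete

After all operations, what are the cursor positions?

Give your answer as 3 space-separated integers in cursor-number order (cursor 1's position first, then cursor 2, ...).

After op 1 (add_cursor(6)): buffer="ceqrec" (len 6), cursors c1@2 c2@6 c3@6, authorship ......
After op 2 (move_right): buffer="ceqrec" (len 6), cursors c1@3 c2@6 c3@6, authorship ......
After op 3 (move_right): buffer="ceqrec" (len 6), cursors c1@4 c2@6 c3@6, authorship ......
After op 4 (delete): buffer="ceq" (len 3), cursors c1@3 c2@3 c3@3, authorship ...

Answer: 3 3 3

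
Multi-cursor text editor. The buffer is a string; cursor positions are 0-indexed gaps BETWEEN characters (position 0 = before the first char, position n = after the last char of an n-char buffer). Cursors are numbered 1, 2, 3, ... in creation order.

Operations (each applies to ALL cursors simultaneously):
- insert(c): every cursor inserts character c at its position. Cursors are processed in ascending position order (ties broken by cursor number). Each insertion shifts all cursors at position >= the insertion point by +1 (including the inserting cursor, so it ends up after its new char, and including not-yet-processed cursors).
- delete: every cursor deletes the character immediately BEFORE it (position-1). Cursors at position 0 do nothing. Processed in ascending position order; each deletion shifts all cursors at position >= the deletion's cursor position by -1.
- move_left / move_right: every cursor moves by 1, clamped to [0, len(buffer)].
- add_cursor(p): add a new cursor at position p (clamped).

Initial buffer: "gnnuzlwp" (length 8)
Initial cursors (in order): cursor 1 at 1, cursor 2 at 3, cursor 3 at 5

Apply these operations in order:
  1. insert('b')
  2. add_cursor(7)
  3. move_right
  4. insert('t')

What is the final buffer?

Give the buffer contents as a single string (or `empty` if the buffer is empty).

Answer: gbntnbutzbtltwp

Derivation:
After op 1 (insert('b')): buffer="gbnnbuzblwp" (len 11), cursors c1@2 c2@5 c3@8, authorship .1..2..3...
After op 2 (add_cursor(7)): buffer="gbnnbuzblwp" (len 11), cursors c1@2 c2@5 c4@7 c3@8, authorship .1..2..3...
After op 3 (move_right): buffer="gbnnbuzblwp" (len 11), cursors c1@3 c2@6 c4@8 c3@9, authorship .1..2..3...
After op 4 (insert('t')): buffer="gbntnbutzbtltwp" (len 15), cursors c1@4 c2@8 c4@11 c3@13, authorship .1.1.2.2.34.3..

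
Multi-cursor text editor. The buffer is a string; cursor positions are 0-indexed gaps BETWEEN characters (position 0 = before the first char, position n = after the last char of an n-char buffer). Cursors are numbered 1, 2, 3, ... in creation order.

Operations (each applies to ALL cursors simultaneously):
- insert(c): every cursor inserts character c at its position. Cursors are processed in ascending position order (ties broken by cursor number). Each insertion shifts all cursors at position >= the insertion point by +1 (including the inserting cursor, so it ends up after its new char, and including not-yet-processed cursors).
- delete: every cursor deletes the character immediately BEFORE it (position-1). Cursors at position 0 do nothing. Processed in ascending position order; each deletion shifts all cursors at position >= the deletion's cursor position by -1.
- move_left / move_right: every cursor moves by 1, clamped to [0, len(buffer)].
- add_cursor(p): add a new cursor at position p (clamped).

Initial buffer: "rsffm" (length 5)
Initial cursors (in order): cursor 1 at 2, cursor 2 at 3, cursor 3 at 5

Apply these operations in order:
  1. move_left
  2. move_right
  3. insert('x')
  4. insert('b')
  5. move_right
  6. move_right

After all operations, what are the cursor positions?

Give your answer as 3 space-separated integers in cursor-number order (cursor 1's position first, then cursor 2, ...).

After op 1 (move_left): buffer="rsffm" (len 5), cursors c1@1 c2@2 c3@4, authorship .....
After op 2 (move_right): buffer="rsffm" (len 5), cursors c1@2 c2@3 c3@5, authorship .....
After op 3 (insert('x')): buffer="rsxfxfmx" (len 8), cursors c1@3 c2@5 c3@8, authorship ..1.2..3
After op 4 (insert('b')): buffer="rsxbfxbfmxb" (len 11), cursors c1@4 c2@7 c3@11, authorship ..11.22..33
After op 5 (move_right): buffer="rsxbfxbfmxb" (len 11), cursors c1@5 c2@8 c3@11, authorship ..11.22..33
After op 6 (move_right): buffer="rsxbfxbfmxb" (len 11), cursors c1@6 c2@9 c3@11, authorship ..11.22..33

Answer: 6 9 11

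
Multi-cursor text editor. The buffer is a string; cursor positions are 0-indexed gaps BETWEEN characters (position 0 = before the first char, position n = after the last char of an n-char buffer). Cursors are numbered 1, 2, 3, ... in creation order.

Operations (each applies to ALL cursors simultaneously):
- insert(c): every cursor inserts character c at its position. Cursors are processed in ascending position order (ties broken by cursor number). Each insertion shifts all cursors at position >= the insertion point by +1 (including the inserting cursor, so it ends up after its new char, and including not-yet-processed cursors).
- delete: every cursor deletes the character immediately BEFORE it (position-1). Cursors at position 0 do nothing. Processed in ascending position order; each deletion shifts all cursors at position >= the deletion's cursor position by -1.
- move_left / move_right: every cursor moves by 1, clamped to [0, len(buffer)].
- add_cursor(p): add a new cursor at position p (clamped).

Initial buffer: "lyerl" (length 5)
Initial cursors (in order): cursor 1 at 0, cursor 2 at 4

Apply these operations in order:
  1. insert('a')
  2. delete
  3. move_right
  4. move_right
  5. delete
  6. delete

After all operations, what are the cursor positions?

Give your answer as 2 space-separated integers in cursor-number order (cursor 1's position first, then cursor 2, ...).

Answer: 0 1

Derivation:
After op 1 (insert('a')): buffer="alyeral" (len 7), cursors c1@1 c2@6, authorship 1....2.
After op 2 (delete): buffer="lyerl" (len 5), cursors c1@0 c2@4, authorship .....
After op 3 (move_right): buffer="lyerl" (len 5), cursors c1@1 c2@5, authorship .....
After op 4 (move_right): buffer="lyerl" (len 5), cursors c1@2 c2@5, authorship .....
After op 5 (delete): buffer="ler" (len 3), cursors c1@1 c2@3, authorship ...
After op 6 (delete): buffer="e" (len 1), cursors c1@0 c2@1, authorship .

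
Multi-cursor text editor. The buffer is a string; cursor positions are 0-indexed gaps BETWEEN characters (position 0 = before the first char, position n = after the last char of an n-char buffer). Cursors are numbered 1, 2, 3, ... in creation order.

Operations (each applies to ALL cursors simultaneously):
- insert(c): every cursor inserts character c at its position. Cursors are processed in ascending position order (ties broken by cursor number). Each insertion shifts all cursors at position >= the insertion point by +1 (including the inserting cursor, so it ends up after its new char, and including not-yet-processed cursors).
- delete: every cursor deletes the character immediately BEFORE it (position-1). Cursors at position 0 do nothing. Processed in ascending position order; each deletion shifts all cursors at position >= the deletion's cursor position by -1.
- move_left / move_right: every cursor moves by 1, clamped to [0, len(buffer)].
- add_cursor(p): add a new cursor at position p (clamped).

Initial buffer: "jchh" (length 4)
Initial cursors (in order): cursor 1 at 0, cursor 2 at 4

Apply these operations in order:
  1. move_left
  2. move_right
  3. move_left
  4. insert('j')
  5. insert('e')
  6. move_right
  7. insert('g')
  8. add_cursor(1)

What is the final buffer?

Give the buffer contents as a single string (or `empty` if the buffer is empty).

Answer: jejgchjehg

Derivation:
After op 1 (move_left): buffer="jchh" (len 4), cursors c1@0 c2@3, authorship ....
After op 2 (move_right): buffer="jchh" (len 4), cursors c1@1 c2@4, authorship ....
After op 3 (move_left): buffer="jchh" (len 4), cursors c1@0 c2@3, authorship ....
After op 4 (insert('j')): buffer="jjchjh" (len 6), cursors c1@1 c2@5, authorship 1...2.
After op 5 (insert('e')): buffer="jejchjeh" (len 8), cursors c1@2 c2@7, authorship 11...22.
After op 6 (move_right): buffer="jejchjeh" (len 8), cursors c1@3 c2@8, authorship 11...22.
After op 7 (insert('g')): buffer="jejgchjehg" (len 10), cursors c1@4 c2@10, authorship 11.1..22.2
After op 8 (add_cursor(1)): buffer="jejgchjehg" (len 10), cursors c3@1 c1@4 c2@10, authorship 11.1..22.2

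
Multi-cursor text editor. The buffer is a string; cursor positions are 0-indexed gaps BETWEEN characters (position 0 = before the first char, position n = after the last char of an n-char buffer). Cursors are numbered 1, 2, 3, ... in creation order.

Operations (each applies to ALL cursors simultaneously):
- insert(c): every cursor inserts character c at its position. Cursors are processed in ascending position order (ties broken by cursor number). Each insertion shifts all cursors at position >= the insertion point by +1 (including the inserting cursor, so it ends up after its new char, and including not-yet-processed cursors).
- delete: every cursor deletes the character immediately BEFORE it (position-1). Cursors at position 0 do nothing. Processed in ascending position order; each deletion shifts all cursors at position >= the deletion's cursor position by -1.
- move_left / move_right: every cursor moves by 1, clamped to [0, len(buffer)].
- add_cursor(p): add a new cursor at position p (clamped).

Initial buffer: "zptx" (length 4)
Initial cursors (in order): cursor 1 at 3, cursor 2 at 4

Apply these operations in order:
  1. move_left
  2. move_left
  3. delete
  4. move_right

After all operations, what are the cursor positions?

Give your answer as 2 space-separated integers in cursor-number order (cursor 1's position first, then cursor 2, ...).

Answer: 1 1

Derivation:
After op 1 (move_left): buffer="zptx" (len 4), cursors c1@2 c2@3, authorship ....
After op 2 (move_left): buffer="zptx" (len 4), cursors c1@1 c2@2, authorship ....
After op 3 (delete): buffer="tx" (len 2), cursors c1@0 c2@0, authorship ..
After op 4 (move_right): buffer="tx" (len 2), cursors c1@1 c2@1, authorship ..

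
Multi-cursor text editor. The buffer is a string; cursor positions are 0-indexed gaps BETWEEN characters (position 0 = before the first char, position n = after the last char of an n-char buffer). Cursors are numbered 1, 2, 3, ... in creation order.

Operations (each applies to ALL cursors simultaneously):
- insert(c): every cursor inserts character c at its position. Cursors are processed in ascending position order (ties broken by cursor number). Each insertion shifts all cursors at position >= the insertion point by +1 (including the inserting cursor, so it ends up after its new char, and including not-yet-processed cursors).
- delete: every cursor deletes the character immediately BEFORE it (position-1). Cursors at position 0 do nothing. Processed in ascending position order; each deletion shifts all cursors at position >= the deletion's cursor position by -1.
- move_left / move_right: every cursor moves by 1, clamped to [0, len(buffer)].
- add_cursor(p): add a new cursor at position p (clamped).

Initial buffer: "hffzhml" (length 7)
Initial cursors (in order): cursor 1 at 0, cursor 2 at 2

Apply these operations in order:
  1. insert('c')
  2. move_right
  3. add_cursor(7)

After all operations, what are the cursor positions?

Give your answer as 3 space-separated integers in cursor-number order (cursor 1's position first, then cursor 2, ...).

Answer: 2 5 7

Derivation:
After op 1 (insert('c')): buffer="chfcfzhml" (len 9), cursors c1@1 c2@4, authorship 1..2.....
After op 2 (move_right): buffer="chfcfzhml" (len 9), cursors c1@2 c2@5, authorship 1..2.....
After op 3 (add_cursor(7)): buffer="chfcfzhml" (len 9), cursors c1@2 c2@5 c3@7, authorship 1..2.....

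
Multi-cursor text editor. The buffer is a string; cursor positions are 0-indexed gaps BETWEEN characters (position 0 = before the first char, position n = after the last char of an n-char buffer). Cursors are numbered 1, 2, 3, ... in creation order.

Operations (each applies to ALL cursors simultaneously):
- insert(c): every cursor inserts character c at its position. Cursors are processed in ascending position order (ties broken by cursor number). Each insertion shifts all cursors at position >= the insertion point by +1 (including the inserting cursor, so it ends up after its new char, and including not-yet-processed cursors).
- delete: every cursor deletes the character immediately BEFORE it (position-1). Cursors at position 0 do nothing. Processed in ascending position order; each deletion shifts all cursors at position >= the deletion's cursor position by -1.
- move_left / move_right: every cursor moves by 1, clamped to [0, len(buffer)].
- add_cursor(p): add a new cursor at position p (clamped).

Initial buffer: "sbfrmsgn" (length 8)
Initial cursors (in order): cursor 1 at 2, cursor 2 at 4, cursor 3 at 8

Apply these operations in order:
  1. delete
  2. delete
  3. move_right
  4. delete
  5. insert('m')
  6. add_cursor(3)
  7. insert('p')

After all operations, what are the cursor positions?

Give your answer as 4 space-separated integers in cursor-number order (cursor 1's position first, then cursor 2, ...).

Answer: 7 7 7 7

Derivation:
After op 1 (delete): buffer="sfmsg" (len 5), cursors c1@1 c2@2 c3@5, authorship .....
After op 2 (delete): buffer="ms" (len 2), cursors c1@0 c2@0 c3@2, authorship ..
After op 3 (move_right): buffer="ms" (len 2), cursors c1@1 c2@1 c3@2, authorship ..
After op 4 (delete): buffer="" (len 0), cursors c1@0 c2@0 c3@0, authorship 
After op 5 (insert('m')): buffer="mmm" (len 3), cursors c1@3 c2@3 c3@3, authorship 123
After op 6 (add_cursor(3)): buffer="mmm" (len 3), cursors c1@3 c2@3 c3@3 c4@3, authorship 123
After op 7 (insert('p')): buffer="mmmpppp" (len 7), cursors c1@7 c2@7 c3@7 c4@7, authorship 1231234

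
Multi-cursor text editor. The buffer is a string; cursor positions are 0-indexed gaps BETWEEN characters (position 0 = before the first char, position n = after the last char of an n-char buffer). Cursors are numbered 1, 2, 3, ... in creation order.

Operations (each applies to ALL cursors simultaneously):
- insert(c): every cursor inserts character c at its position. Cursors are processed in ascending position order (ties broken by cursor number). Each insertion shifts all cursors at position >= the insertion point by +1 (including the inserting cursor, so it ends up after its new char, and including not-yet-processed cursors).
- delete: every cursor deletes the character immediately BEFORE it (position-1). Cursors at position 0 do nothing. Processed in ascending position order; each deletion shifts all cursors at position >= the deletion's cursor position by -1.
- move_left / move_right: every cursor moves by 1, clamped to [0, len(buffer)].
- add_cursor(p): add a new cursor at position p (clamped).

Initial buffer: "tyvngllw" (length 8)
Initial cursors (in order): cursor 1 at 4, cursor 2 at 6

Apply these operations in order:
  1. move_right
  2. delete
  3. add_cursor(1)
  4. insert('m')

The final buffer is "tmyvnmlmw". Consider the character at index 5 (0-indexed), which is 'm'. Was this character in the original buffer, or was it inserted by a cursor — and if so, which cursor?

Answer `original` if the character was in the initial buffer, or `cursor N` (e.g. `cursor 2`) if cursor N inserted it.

After op 1 (move_right): buffer="tyvngllw" (len 8), cursors c1@5 c2@7, authorship ........
After op 2 (delete): buffer="tyvnlw" (len 6), cursors c1@4 c2@5, authorship ......
After op 3 (add_cursor(1)): buffer="tyvnlw" (len 6), cursors c3@1 c1@4 c2@5, authorship ......
After op 4 (insert('m')): buffer="tmyvnmlmw" (len 9), cursors c3@2 c1@6 c2@8, authorship .3...1.2.
Authorship (.=original, N=cursor N): . 3 . . . 1 . 2 .
Index 5: author = 1

Answer: cursor 1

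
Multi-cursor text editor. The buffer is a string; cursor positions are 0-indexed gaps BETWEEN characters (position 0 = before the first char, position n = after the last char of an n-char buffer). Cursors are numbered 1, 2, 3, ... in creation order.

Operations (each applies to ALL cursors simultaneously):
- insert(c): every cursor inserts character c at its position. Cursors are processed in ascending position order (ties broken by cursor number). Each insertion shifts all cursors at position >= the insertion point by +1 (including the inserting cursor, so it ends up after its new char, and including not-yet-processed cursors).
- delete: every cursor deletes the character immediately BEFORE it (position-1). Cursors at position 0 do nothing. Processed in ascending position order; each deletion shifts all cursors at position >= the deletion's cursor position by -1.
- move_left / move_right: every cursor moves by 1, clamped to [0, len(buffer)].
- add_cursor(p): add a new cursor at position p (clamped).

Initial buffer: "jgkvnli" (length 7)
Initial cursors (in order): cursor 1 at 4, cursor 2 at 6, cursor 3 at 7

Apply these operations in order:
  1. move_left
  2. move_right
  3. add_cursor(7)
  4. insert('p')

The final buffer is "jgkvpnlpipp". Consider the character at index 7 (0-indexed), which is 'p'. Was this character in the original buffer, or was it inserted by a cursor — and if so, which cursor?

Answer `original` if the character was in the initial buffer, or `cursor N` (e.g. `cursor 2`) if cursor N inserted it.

Answer: cursor 2

Derivation:
After op 1 (move_left): buffer="jgkvnli" (len 7), cursors c1@3 c2@5 c3@6, authorship .......
After op 2 (move_right): buffer="jgkvnli" (len 7), cursors c1@4 c2@6 c3@7, authorship .......
After op 3 (add_cursor(7)): buffer="jgkvnli" (len 7), cursors c1@4 c2@6 c3@7 c4@7, authorship .......
After op 4 (insert('p')): buffer="jgkvpnlpipp" (len 11), cursors c1@5 c2@8 c3@11 c4@11, authorship ....1..2.34
Authorship (.=original, N=cursor N): . . . . 1 . . 2 . 3 4
Index 7: author = 2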